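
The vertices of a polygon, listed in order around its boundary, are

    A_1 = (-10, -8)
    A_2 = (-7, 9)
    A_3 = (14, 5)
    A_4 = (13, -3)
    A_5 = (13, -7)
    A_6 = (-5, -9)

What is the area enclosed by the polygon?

Apply the shoelace formula: 2A = Σ (x_i·y_{i+1} − x_{i+1}·y_i), indices taken mod 6.
Σ = (-146) + (-161) + (-107) + (-52) + (-152) + (-50) = -668
Area = |Σ|/2 = 334.

334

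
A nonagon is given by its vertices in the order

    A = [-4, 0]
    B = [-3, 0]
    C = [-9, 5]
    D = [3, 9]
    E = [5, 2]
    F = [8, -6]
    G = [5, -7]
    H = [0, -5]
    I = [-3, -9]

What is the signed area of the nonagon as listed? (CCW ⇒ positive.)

-149

Apply Gauss's area formula: 2A = Σ (x_i·y_{i+1} − x_{i+1}·y_i), indices taken mod 9.
Σ = (0) + (-15) + (-96) + (-39) + (-46) + (-26) + (-25) + (-15) + (-36) = -298
Signed area = Σ/2 = -149 (negative ⇒ clockwise traversal).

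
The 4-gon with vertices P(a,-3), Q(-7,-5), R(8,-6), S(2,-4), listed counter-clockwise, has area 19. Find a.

-3

Write out the shoelace sum; only the two edges meeting at P involve a:
2·Area = [(2·(-3) − a·(-4)) + (a·(-5) − (-7)·(-3))] + 62
       = -1·a + 35 = 38
⇒ a = -3.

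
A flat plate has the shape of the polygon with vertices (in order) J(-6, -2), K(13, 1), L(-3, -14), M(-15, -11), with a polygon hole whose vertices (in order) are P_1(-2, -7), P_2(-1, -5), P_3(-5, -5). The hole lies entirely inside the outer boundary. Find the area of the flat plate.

182

Outer boundary:
Apply the shoelace formula: 2A = Σ (x_i·y_{i+1} − x_{i+1}·y_i), indices taken mod 4.
Σ = (20) + (-179) + (-177) + (-36) = -372
Area = |Σ|/2 = 186.
Hole:
Cross-terms: 3, -20, 25  ⇒  Σ = 8
Area = |Σ|/2 = 4.
Net area = 186 − 4 = 182.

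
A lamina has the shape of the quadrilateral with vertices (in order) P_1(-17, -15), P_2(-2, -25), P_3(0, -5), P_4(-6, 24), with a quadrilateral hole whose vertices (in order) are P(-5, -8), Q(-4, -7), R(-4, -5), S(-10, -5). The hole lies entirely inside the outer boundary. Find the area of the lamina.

Outer boundary:
Apply the shoelace formula: 2A = Σ (x_i·y_{i+1} − x_{i+1}·y_i), indices taken mod 4.
P_1→P_2: (-17)(-25) − (-2)(-15) = 395
P_2→P_3: (-2)(-5) − (0)(-25) = 10
P_3→P_4: (0)(24) − (-6)(-5) = -30
P_4→P_1: (-6)(-15) − (-17)(24) = 498
Σ = 873
Area = |Σ|/2 = 436.5.
Hole:
P→Q: (-5)(-7) − (-4)(-8) = 3
Q→R: (-4)(-5) − (-4)(-7) = -8
R→S: (-4)(-5) − (-10)(-5) = -30
S→P: (-10)(-8) − (-5)(-5) = 55
Σ = 20
Area = |Σ|/2 = 10.
Net area = 436.5 − 10 = 426.5.

426.5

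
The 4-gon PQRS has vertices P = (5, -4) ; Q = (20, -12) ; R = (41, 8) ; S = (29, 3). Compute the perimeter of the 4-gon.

84

|PQ| = √((15)² + (-8)²) = √289 = 17
|QR| = √((21)² + (20)²) = √841 = 29
|RS| = √((-12)² + (-5)²) = √169 = 13
|SP| = √((-24)² + (-7)²) = √625 = 25
Perimeter = 17 + 29 + 13 + 25 = 84.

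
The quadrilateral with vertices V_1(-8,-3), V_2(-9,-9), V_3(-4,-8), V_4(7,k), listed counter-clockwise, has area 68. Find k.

The doubled signed area Σ (x_i y_{i+1} − x_{i+1} y_i) is linear in k.
With k=0 it equals 116; the coefficient of k is 4 (from the two edges through V_4).
So 4·k + 116 = 2·68 = 136 ⇒ k = 5.

5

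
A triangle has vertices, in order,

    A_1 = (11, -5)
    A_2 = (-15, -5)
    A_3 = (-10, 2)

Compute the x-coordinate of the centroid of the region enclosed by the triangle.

-14/3

Apply the shoelace formula. First the cross-terms c_i = x_i·y_{i+1} − x_{i+1}·y_i:
  -130, -80, 28  ⇒  2A = -182, A = -91.
Then Σ (x_i + x_{i+1})·c_i = 2548, so x̄ = 2548 / (6·(-91)) = -14/3.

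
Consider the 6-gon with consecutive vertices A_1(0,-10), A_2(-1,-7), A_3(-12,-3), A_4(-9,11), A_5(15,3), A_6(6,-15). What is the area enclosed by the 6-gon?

372.5

Cross-terms: -10, -81, -159, -192, -243, -60  ⇒  Σ = -745
Area = |Σ|/2 = 372.5.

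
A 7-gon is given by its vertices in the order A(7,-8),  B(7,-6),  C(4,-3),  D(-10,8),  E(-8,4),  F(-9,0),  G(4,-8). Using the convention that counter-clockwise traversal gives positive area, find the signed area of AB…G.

87.5

Cross-terms: 14, 3, 2, 24, 36, 72, 24  ⇒  Σ = 175
Signed area = Σ/2 = 87.5 (positive ⇒ counter-clockwise traversal).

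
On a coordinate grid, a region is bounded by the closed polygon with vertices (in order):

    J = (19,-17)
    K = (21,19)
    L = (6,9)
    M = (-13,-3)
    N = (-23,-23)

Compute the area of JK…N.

Apply the shoelace formula: 2A = Σ (x_i·y_{i+1} − x_{i+1}·y_i), indices taken mod 5.
Cross-terms: 718, 75, 99, 230, 828  ⇒  Σ = 1950
Area = |Σ|/2 = 975.

975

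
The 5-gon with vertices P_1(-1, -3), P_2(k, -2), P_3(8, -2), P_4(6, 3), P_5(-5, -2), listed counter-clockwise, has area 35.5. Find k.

1

Write out the shoelace sum; only the two edges meeting at P_2 involve k:
2·Area = [((-1)·(-2) − k·(-3)) + (k·(-2) − 8·(-2))] + 52
       = 1·k + 70 = 71
⇒ k = 1.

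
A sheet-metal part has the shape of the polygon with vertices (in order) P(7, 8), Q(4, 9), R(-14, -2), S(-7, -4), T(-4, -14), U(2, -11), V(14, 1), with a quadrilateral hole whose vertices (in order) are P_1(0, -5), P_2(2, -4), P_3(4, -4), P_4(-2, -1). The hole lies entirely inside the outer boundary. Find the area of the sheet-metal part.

Outer boundary:
Apply the shoelace formula: 2A = Σ (x_i·y_{i+1} − x_{i+1}·y_i), indices taken mod 7.
Σ = (31) + (118) + (42) + (82) + (72) + (156) + (105) = 606
Area = |Σ|/2 = 303.
Hole:
Apply the shoelace (surveyor's) formula: 2A = Σ (x_i·y_{i+1} − x_{i+1}·y_i), indices taken mod 4.
Σ = (10) + (8) + (-12) + (10) = 16
Area = |Σ|/2 = 8.
Net area = 303 − 8 = 295.

295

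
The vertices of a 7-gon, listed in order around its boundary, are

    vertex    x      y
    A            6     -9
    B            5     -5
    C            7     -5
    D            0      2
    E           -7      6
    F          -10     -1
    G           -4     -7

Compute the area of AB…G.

Apply the surveyor's formula: 2A = Σ (x_i·y_{i+1} − x_{i+1}·y_i), indices taken mod 7.
Cross-terms: 15, 10, 14, 14, 67, 66, 78  ⇒  Σ = 264
Area = |Σ|/2 = 132.

132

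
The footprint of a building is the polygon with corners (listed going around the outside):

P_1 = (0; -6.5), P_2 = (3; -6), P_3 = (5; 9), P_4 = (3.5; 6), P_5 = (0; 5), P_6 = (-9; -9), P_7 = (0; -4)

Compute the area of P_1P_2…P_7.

Cross-terms: 19.5, 57, -1.5, 17.5, 45, 36, 0  ⇒  Σ = 173.5
Area = |Σ|/2 = 86.75.

86.75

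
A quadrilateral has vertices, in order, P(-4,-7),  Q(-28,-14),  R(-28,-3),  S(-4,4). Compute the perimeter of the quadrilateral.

72

|PQ| = √((-24)² + (-7)²) = √625 = 25
|QR| = √((0)² + (11)²) = √121 = 11
|RS| = √((24)² + (7)²) = √625 = 25
|SP| = √((0)² + (-11)²) = √121 = 11
Perimeter = 25 + 11 + 25 + 11 = 72.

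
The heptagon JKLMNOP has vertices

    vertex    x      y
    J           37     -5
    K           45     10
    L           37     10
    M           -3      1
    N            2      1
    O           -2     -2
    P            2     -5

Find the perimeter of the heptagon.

116

|JK| = √((8)² + (15)²) = √289 = 17
|KL| = √((-8)² + (0)²) = √64 = 8
|LM| = √((-40)² + (-9)²) = √1681 = 41
|MN| = √((5)² + (0)²) = √25 = 5
|NO| = √((-4)² + (-3)²) = √25 = 5
|OP| = √((4)² + (-3)²) = √25 = 5
|PJ| = √((35)² + (0)²) = √1225 = 35
Perimeter = 17 + 8 + 41 + 5 + 5 + 5 + 35 = 116.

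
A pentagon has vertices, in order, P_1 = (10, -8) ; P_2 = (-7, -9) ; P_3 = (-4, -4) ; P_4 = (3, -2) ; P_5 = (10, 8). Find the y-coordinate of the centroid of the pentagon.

Apply Gauss's area formula. First the cross-terms c_i = x_i·y_{i+1} − x_{i+1}·y_i:
  -146, -8, 20, 44, -160  ⇒  2A = -250, A = -125.
Then Σ (y_i + y_{i+1})·c_i = 2730, so ȳ = 2730 / (6·(-125)) = -3.64.

-3.64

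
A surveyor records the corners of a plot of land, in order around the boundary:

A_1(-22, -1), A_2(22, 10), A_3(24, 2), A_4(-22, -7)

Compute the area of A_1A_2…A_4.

325

Apply the shoelace (surveyor's) formula: 2A = Σ (x_i·y_{i+1} − x_{i+1}·y_i), indices taken mod 4.
Σ = (-198) + (-196) + (-124) + (-132) = -650
Area = |Σ|/2 = 325.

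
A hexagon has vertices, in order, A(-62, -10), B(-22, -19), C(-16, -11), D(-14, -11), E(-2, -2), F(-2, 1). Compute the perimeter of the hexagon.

|AB| = √((40)² + (-9)²) = √1681 = 41
|BC| = √((6)² + (8)²) = √100 = 10
|CD| = √((2)² + (0)²) = √4 = 2
|DE| = √((12)² + (9)²) = √225 = 15
|EF| = √((0)² + (3)²) = √9 = 3
|FA| = √((-60)² + (-11)²) = √3721 = 61
Perimeter = 41 + 10 + 2 + 15 + 3 + 61 = 132.

132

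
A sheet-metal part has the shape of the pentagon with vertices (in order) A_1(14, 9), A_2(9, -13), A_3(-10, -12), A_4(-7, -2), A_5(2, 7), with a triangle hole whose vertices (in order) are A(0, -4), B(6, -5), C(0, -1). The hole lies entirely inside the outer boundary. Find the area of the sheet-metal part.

336

Outer boundary:
Apply the shoelace (surveyor's) formula: 2A = Σ (x_i·y_{i+1} − x_{i+1}·y_i), indices taken mod 5.
Cross-terms: -263, -238, -64, -45, -80  ⇒  Σ = -690
Area = |Σ|/2 = 345.
Hole:
Apply Gauss's area formula: 2A = Σ (x_i·y_{i+1} − x_{i+1}·y_i), indices taken mod 3.
Σ = (24) + (-6) + (0) = 18
Area = |Σ|/2 = 9.
Net area = 345 − 9 = 336.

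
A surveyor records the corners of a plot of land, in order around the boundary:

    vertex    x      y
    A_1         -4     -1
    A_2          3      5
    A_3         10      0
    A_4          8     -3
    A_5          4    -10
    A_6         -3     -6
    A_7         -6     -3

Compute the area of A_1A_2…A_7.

Apply the shoelace formula: 2A = Σ (x_i·y_{i+1} − x_{i+1}·y_i), indices taken mod 7.
Cross-terms: -17, -50, -30, -68, -54, -27, -6  ⇒  Σ = -252
Area = |Σ|/2 = 126.

126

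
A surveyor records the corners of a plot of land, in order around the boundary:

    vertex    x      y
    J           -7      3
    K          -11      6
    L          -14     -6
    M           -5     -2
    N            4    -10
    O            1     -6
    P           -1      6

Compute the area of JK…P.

111

Σ = (-9) + (150) + (-2) + (58) + (-14) + (0) + (39) = 222
Area = |Σ|/2 = 111.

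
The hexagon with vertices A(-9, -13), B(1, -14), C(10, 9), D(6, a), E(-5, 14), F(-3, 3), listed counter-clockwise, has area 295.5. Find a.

12

Write out the shoelace sum; only the two edges meeting at D involve a:
2·Area = [(10·a − 6·9) + (6·14 − (-5)·a)] + 381
       = 15·a + 411 = 591
⇒ a = 12.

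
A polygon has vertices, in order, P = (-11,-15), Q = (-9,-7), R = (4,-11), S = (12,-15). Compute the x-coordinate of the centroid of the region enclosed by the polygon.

Apply the shoelace (surveyor's) formula. First the cross-terms c_i = x_i·y_{i+1} − x_{i+1}·y_i:
  -58, 127, 72, -345  ⇒  2A = -204, A = -102.
Then Σ (x_i + x_{i+1})·c_i = 1332, so x̄ = 1332 / (6·(-102)) = -37/17.

-37/17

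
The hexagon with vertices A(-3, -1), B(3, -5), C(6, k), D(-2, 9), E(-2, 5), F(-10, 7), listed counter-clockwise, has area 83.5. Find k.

The doubled signed area Σ (x_i y_{i+1} − x_{i+1} y_i) is linear in k.
With k=0 it equals 177; the coefficient of k is 5 (from the two edges through C).
So 5·k + 177 = 2·83.5 = 167 ⇒ k = -2.

-2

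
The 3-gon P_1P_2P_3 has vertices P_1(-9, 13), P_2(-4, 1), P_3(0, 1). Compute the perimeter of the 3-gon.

32

|P_1P_2| = √((5)² + (-12)²) = √169 = 13
|P_2P_3| = √((4)² + (0)²) = √16 = 4
|P_3P_1| = √((-9)² + (12)²) = √225 = 15
Perimeter = 13 + 4 + 15 = 32.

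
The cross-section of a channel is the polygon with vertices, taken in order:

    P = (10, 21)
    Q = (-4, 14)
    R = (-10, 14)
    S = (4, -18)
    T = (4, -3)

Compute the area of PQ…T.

303

Apply the shoelace formula: 2A = Σ (x_i·y_{i+1} − x_{i+1}·y_i), indices taken mod 5.
Σ = (224) + (84) + (124) + (60) + (114) = 606
Area = |Σ|/2 = 303.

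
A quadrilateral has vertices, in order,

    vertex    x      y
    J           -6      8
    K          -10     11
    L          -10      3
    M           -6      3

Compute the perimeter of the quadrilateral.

22

|JK| = √((-4)² + (3)²) = √25 = 5
|KL| = √((0)² + (-8)²) = √64 = 8
|LM| = √((4)² + (0)²) = √16 = 4
|MJ| = √((0)² + (5)²) = √25 = 5
Perimeter = 5 + 8 + 4 + 5 = 22.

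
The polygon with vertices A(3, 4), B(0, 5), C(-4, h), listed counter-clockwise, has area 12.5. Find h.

-2

Write out the shoelace sum; only the two edges meeting at C involve h:
2·Area = [(0·h − (-4)·5) + ((-4)·4 − 3·h)] + 15
       = -3·h + 19 = 25
⇒ h = -2.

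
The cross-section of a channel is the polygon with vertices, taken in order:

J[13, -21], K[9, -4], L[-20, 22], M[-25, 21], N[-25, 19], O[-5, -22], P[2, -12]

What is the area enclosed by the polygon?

Apply the shoelace formula: 2A = Σ (x_i·y_{i+1} − x_{i+1}·y_i), indices taken mod 7.
Σ = (137) + (118) + (130) + (50) + (645) + (104) + (114) = 1298
Area = |Σ|/2 = 649.

649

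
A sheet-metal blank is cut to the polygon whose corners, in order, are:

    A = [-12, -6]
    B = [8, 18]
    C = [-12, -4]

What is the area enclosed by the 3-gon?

A→B: (-12)(18) − (8)(-6) = -168
B→C: (8)(-4) − (-12)(18) = 184
C→A: (-12)(-6) − (-12)(-4) = 24
Σ = 40
Area = |Σ|/2 = 20.

20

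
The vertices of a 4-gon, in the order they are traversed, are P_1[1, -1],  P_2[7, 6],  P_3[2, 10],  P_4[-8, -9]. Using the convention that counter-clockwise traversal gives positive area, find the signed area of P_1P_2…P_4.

75

Apply Gauss's area formula: 2A = Σ (x_i·y_{i+1} − x_{i+1}·y_i), indices taken mod 4.
Cross-terms: 13, 58, 62, 17  ⇒  Σ = 150
Signed area = Σ/2 = 75 (positive ⇒ counter-clockwise traversal).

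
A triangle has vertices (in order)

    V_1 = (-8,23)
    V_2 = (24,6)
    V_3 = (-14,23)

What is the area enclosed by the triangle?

Apply Gauss's area formula: 2A = Σ (x_i·y_{i+1} − x_{i+1}·y_i), indices taken mod 3.
Cross-terms: -600, 636, -138  ⇒  Σ = -102
Area = |Σ|/2 = 51.

51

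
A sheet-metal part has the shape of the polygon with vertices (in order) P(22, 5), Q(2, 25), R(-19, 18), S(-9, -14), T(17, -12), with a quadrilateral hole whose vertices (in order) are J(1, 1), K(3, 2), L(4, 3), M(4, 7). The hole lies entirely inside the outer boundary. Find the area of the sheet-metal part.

1080.5

Outer boundary:
Apply Gauss's area formula: 2A = Σ (x_i·y_{i+1} − x_{i+1}·y_i), indices taken mod 5.
Cross-terms: 540, 511, 428, 346, 349  ⇒  Σ = 2174
Area = |Σ|/2 = 1087.
Hole:
Apply the shoelace formula: 2A = Σ (x_i·y_{i+1} − x_{i+1}·y_i), indices taken mod 4.
Σ = (-1) + (1) + (16) + (-3) = 13
Area = |Σ|/2 = 6.5.
Net area = 1087 − 6.5 = 1080.5.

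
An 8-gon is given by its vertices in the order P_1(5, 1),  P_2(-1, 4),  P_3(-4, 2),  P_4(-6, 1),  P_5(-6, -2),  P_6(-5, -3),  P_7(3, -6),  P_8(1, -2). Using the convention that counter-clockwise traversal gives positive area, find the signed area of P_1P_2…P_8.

59.5

Cross-terms: 21, 14, 8, 18, 8, 39, 0, 11  ⇒  Σ = 119
Signed area = Σ/2 = 59.5 (positive ⇒ counter-clockwise traversal).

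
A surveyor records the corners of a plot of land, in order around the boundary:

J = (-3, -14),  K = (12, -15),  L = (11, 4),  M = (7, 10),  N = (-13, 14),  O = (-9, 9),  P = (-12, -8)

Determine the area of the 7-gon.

534.5

Σ = (213) + (213) + (82) + (228) + (9) + (180) + (144) = 1069
Area = |Σ|/2 = 534.5.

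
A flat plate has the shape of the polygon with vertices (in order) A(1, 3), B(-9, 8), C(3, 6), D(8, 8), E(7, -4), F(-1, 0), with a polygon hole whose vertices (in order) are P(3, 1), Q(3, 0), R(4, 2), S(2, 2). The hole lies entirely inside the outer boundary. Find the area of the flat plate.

Outer boundary:
Σ = (35) + (-78) + (-24) + (-88) + (-4) + (-3) = -162
Area = |Σ|/2 = 81.
Hole:
Apply the shoelace formula: 2A = Σ (x_i·y_{i+1} − x_{i+1}·y_i), indices taken mod 4.
Σ = (-3) + (6) + (4) + (-4) = 3
Area = |Σ|/2 = 1.5.
Net area = 81 − 1.5 = 79.5.

79.5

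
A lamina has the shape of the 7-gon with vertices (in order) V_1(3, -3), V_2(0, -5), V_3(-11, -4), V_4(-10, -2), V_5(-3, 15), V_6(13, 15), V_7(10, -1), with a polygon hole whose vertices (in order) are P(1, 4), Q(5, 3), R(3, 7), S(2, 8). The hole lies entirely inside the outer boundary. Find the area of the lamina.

Outer boundary:
Apply the shoelace formula: 2A = Σ (x_i·y_{i+1} − x_{i+1}·y_i), indices taken mod 7.
Cross-terms: -15, -55, -18, -156, -240, -163, -27  ⇒  Σ = -674
Area = |Σ|/2 = 337.
Hole:
Apply Gauss's area formula: 2A = Σ (x_i·y_{i+1} − x_{i+1}·y_i), indices taken mod 4.
P→Q: (1)(3) − (5)(4) = -17
Q→R: (5)(7) − (3)(3) = 26
R→S: (3)(8) − (2)(7) = 10
S→P: (2)(4) − (1)(8) = 0
Σ = 19
Area = |Σ|/2 = 9.5.
Net area = 337 − 9.5 = 327.5.

327.5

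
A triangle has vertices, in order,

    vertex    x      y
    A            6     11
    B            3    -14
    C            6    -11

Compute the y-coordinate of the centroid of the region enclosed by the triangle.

Apply the shoelace formula. First the cross-terms c_i = x_i·y_{i+1} − x_{i+1}·y_i:
  -117, 51, 132  ⇒  2A = 66, A = 33.
Then Σ (y_i + y_{i+1})·c_i = -924, so ȳ = -924 / (6·33) = -14/3.

-14/3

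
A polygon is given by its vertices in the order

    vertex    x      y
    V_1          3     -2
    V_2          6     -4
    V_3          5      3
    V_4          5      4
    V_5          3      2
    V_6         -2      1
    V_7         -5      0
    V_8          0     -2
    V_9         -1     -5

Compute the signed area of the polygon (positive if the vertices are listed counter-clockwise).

39

Apply the shoelace (surveyor's) formula: 2A = Σ (x_i·y_{i+1} − x_{i+1}·y_i), indices taken mod 9.
Σ = (0) + (38) + (5) + (-2) + (7) + (5) + (10) + (-2) + (17) = 78
Signed area = Σ/2 = 39 (positive ⇒ counter-clockwise traversal).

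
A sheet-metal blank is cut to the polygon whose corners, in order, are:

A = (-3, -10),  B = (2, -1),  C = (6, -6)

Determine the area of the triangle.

30.5

Cross-terms: 23, -6, -78  ⇒  Σ = -61
Area = |Σ|/2 = 30.5.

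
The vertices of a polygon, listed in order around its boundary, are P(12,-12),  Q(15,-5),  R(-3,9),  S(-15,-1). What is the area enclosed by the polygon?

285

Apply Gauss's area formula: 2A = Σ (x_i·y_{i+1} − x_{i+1}·y_i), indices taken mod 4.
Σ = (120) + (120) + (138) + (192) = 570
Area = |Σ|/2 = 285.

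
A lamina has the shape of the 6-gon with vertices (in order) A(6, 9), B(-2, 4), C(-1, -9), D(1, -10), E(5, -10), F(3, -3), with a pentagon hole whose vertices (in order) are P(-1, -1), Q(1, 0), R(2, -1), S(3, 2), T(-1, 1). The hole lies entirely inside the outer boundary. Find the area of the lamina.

84.5

Outer boundary:
Apply Gauss's area formula: 2A = Σ (x_i·y_{i+1} − x_{i+1}·y_i), indices taken mod 6.
Σ = (42) + (22) + (19) + (40) + (15) + (45) = 183
Area = |Σ|/2 = 91.5.
Hole:
Apply Gauss's area formula: 2A = Σ (x_i·y_{i+1} − x_{i+1}·y_i), indices taken mod 5.
P→Q: (-1)(0) − (1)(-1) = 1
Q→R: (1)(-1) − (2)(0) = -1
R→S: (2)(2) − (3)(-1) = 7
S→T: (3)(1) − (-1)(2) = 5
T→P: (-1)(-1) − (-1)(1) = 2
Σ = 14
Area = |Σ|/2 = 7.
Net area = 91.5 − 7 = 84.5.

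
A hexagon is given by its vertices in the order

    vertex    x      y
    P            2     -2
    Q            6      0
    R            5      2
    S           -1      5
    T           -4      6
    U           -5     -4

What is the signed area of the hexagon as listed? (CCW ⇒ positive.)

Apply the shoelace formula: 2A = Σ (x_i·y_{i+1} − x_{i+1}·y_i), indices taken mod 6.
Σ = (12) + (12) + (27) + (14) + (46) + (18) = 129
Signed area = Σ/2 = 64.5 (positive ⇒ counter-clockwise traversal).

64.5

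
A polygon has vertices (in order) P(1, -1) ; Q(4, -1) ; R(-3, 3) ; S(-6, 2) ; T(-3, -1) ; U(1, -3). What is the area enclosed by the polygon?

Apply the surveyor's formula: 2A = Σ (x_i·y_{i+1} − x_{i+1}·y_i), indices taken mod 6.
Σ = (3) + (9) + (12) + (12) + (10) + (2) = 48
Area = |Σ|/2 = 24.

24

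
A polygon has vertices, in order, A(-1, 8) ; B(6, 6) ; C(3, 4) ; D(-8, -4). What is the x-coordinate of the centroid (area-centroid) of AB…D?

-37/36

Apply Gauss's area formula. First the cross-terms c_i = x_i·y_{i+1} − x_{i+1}·y_i:
  -54, 6, 20, -68  ⇒  2A = -96, A = -48.
Then Σ (x_i + x_{i+1})·c_i = 296, so x̄ = 296 / (6·(-48)) = -37/36.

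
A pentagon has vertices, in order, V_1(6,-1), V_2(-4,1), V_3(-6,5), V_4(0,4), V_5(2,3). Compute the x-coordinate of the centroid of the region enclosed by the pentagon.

Apply the surveyor's formula. First the cross-terms c_i = x_i·y_{i+1} − x_{i+1}·y_i:
  2, -14, -24, -8, -20  ⇒  2A = -64, A = -32.
Then Σ (x_i + x_{i+1})·c_i = 112, so x̄ = 112 / (6·(-32)) = -7/12.

-7/12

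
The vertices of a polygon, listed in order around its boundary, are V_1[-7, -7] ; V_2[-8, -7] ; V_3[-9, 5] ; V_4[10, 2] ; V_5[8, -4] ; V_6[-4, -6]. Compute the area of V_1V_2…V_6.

156

Apply the shoelace (surveyor's) formula: 2A = Σ (x_i·y_{i+1} − x_{i+1}·y_i), indices taken mod 6.
V_1→V_2: (-7)(-7) − (-8)(-7) = -7
V_2→V_3: (-8)(5) − (-9)(-7) = -103
V_3→V_4: (-9)(2) − (10)(5) = -68
V_4→V_5: (10)(-4) − (8)(2) = -56
V_5→V_6: (8)(-6) − (-4)(-4) = -64
V_6→V_1: (-4)(-7) − (-7)(-6) = -14
Σ = -312
Area = |Σ|/2 = 156.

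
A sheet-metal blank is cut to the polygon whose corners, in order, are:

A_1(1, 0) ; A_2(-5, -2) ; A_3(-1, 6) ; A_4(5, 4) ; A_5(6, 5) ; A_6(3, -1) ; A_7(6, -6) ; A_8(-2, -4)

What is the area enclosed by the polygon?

66

Apply the surveyor's formula: 2A = Σ (x_i·y_{i+1} − x_{i+1}·y_i), indices taken mod 8.
A_1→A_2: (1)(-2) − (-5)(0) = -2
A_2→A_3: (-5)(6) − (-1)(-2) = -32
A_3→A_4: (-1)(4) − (5)(6) = -34
A_4→A_5: (5)(5) − (6)(4) = 1
A_5→A_6: (6)(-1) − (3)(5) = -21
A_6→A_7: (3)(-6) − (6)(-1) = -12
A_7→A_8: (6)(-4) − (-2)(-6) = -36
A_8→A_1: (-2)(0) − (1)(-4) = 4
Σ = -132
Area = |Σ|/2 = 66.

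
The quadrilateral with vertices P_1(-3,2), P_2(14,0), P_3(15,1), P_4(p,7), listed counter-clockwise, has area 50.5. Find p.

Write out the shoelace sum; only the two edges meeting at P_4 involve p:
2·Area = [(15·7 − p·1) + (p·2 − (-3)·7)] + -14
       = 1·p + 112 = 101
⇒ p = -11.

-11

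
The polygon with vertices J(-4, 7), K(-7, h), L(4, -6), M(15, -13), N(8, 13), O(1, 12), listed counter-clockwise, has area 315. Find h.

The doubled signed area Σ (x_i y_{i+1} − x_{i+1} y_i) is linear in h.
With h=0 it equals 566; the coefficient of h is -8 (from the two edges through K).
So -8·h + 566 = 2·315 = 630 ⇒ h = -8.

-8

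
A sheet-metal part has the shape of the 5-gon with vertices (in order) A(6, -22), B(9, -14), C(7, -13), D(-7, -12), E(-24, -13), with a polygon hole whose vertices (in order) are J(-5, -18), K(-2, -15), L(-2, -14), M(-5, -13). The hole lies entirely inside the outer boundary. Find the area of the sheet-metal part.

155.5

Outer boundary:
Apply the shoelace (surveyor's) formula: 2A = Σ (x_i·y_{i+1} − x_{i+1}·y_i), indices taken mod 5.
Cross-terms: 114, -19, -175, -197, 606  ⇒  Σ = 329
Area = |Σ|/2 = 164.5.
Hole:
Apply the shoelace formula: 2A = Σ (x_i·y_{i+1} − x_{i+1}·y_i), indices taken mod 4.
Σ = (39) + (-2) + (-44) + (25) = 18
Area = |Σ|/2 = 9.
Net area = 164.5 − 9 = 155.5.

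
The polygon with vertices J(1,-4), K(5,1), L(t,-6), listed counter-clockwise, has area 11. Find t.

The doubled signed area Σ (x_i y_{i+1} − x_{i+1} y_i) is linear in t.
With t=0 it equals -3; the coefficient of t is -5 (from the two edges through L).
So -5·t + -3 = 2·11 = 22 ⇒ t = -5.

-5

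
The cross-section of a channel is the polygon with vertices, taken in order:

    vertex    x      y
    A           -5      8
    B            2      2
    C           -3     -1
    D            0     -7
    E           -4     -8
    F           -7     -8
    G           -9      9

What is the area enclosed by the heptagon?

Apply Gauss's area formula: 2A = Σ (x_i·y_{i+1} − x_{i+1}·y_i), indices taken mod 7.
Cross-terms: -26, 4, 21, -28, -24, -135, -27  ⇒  Σ = -215
Area = |Σ|/2 = 107.5.

107.5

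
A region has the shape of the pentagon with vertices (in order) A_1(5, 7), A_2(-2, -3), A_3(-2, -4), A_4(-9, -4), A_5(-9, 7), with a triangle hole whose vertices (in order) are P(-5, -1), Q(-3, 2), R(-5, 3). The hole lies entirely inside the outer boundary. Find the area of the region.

108

Outer boundary:
Cross-terms: -1, 2, -28, -99, -98  ⇒  Σ = -224
Area = |Σ|/2 = 112.
Hole:
Apply the shoelace (surveyor's) formula: 2A = Σ (x_i·y_{i+1} − x_{i+1}·y_i), indices taken mod 3.
P→Q: (-5)(2) − (-3)(-1) = -13
Q→R: (-3)(3) − (-5)(2) = 1
R→P: (-5)(-1) − (-5)(3) = 20
Σ = 8
Area = |Σ|/2 = 4.
Net area = 112 − 4 = 108.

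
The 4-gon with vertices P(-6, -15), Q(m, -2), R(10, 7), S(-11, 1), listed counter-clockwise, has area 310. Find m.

15

The doubled signed area Σ (x_i y_{i+1} − x_{i+1} y_i) is linear in m.
With m=0 it equals 290; the coefficient of m is 22 (from the two edges through Q).
So 22·m + 290 = 2·310 = 620 ⇒ m = 15.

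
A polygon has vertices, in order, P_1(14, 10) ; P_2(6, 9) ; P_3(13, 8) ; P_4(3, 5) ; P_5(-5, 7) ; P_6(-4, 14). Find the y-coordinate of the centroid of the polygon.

2690/291

Apply the surveyor's formula. First the cross-terms c_i = x_i·y_{i+1} − x_{i+1}·y_i:
  66, -69, 41, 46, -42, -236  ⇒  2A = -194, A = -97.
Then Σ (y_i + y_{i+1})·c_i = -5380, so ȳ = -5380 / (6·(-97)) = 2690/291.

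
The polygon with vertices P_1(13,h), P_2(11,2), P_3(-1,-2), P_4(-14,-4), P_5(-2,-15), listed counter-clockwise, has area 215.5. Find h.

The doubled signed area Σ (x_i y_{i+1} − x_{i+1} y_i) is linear in h.
With h=0 it equals 379; the coefficient of h is -13 (from the two edges through P_1).
So -13·h + 379 = 2·215.5 = 431 ⇒ h = -4.

-4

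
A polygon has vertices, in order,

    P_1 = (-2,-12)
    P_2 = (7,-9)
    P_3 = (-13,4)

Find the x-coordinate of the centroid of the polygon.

Apply the shoelace (surveyor's) formula. First the cross-terms c_i = x_i·y_{i+1} − x_{i+1}·y_i:
  102, -89, 164  ⇒  2A = 177, A = 88.5.
Then Σ (x_i + x_{i+1})·c_i = -1416, so x̄ = -1416 / (6·88.5) = -8/3.

-8/3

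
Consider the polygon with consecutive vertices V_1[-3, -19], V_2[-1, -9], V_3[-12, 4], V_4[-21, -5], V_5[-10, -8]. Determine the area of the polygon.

162

Σ = (8) + (-112) + (144) + (118) + (166) = 324
Area = |Σ|/2 = 162.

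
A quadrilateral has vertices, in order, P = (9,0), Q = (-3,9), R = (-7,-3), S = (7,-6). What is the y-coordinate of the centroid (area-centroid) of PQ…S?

Apply the shoelace (surveyor's) formula. First the cross-terms c_i = x_i·y_{i+1} − x_{i+1}·y_i:
  81, 72, 63, 54  ⇒  2A = 270, A = 135.
Then Σ (y_i + y_{i+1})·c_i = 270, so ȳ = 270 / (6·135) = 1/3.

1/3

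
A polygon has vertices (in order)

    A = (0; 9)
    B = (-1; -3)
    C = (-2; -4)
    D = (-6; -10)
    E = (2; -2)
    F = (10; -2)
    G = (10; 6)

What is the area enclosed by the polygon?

Σ = (9) + (-2) + (-4) + (32) + (16) + (80) + (90) = 221
Area = |Σ|/2 = 110.5.

110.5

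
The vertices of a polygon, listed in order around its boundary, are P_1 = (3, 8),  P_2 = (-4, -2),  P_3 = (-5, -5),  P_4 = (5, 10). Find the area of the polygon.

Apply Gauss's area formula: 2A = Σ (x_i·y_{i+1} − x_{i+1}·y_i), indices taken mod 4.
Σ = (26) + (10) + (-25) + (10) = 21
Area = |Σ|/2 = 10.5.

10.5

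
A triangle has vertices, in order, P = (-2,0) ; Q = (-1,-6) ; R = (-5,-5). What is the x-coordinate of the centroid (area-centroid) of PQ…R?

-8/3

Apply the surveyor's formula. First the cross-terms c_i = x_i·y_{i+1} − x_{i+1}·y_i:
  12, -25, -10  ⇒  2A = -23, A = -11.5.
Then Σ (x_i + x_{i+1})·c_i = 184, so x̄ = 184 / (6·(-11.5)) = -8/3.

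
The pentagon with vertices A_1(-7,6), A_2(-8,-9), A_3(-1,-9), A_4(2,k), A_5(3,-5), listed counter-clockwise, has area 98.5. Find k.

Write out the shoelace sum; only the two edges meeting at A_4 involve k:
2·Area = [((-1)·k − 2·(-9)) + (2·(-5) − 3·k)] + 157
       = -4·k + 165 = 197
⇒ k = -8.

-8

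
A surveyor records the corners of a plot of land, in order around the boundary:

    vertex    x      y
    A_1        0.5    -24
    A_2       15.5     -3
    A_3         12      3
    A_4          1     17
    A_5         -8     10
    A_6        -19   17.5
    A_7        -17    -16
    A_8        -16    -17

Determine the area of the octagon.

Apply the surveyor's formula: 2A = Σ (x_i·y_{i+1} − x_{i+1}·y_i), indices taken mod 8.
Cross-terms: 370.5, 82.5, 201, 146, 50, 601.5, 33, 392.5  ⇒  Σ = 1877
Area = |Σ|/2 = 938.5.

938.5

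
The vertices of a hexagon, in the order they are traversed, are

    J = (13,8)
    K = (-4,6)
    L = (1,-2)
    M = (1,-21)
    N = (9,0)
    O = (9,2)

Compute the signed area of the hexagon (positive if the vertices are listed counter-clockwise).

173

Apply the shoelace (surveyor's) formula: 2A = Σ (x_i·y_{i+1} − x_{i+1}·y_i), indices taken mod 6.
Σ = (110) + (2) + (-19) + (189) + (18) + (46) = 346
Signed area = Σ/2 = 173 (positive ⇒ counter-clockwise traversal).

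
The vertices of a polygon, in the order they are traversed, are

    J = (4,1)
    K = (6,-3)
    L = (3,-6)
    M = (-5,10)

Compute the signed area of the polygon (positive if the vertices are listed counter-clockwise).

-45

J→K: (4)(-3) − (6)(1) = -18
K→L: (6)(-6) − (3)(-3) = -27
L→M: (3)(10) − (-5)(-6) = 0
M→J: (-5)(1) − (4)(10) = -45
Σ = -90
Signed area = Σ/2 = -45 (negative ⇒ clockwise traversal).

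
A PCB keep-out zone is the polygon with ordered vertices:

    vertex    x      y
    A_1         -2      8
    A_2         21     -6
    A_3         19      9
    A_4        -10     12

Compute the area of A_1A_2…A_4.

Apply the shoelace (surveyor's) formula: 2A = Σ (x_i·y_{i+1} − x_{i+1}·y_i), indices taken mod 4.
Σ = (-156) + (303) + (318) + (-56) = 409
Area = |Σ|/2 = 204.5.

204.5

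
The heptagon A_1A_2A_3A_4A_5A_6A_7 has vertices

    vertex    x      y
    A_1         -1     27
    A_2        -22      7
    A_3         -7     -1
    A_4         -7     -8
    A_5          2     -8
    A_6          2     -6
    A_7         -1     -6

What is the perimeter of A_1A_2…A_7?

|A_1A_2| = √((-21)² + (-20)²) = √841 = 29
|A_2A_3| = √((15)² + (-8)²) = √289 = 17
|A_3A_4| = √((0)² + (-7)²) = √49 = 7
|A_4A_5| = √((9)² + (0)²) = √81 = 9
|A_5A_6| = √((0)² + (2)²) = √4 = 2
|A_6A_7| = √((-3)² + (0)²) = √9 = 3
|A_7A_1| = √((0)² + (33)²) = √1089 = 33
Perimeter = 29 + 17 + 7 + 9 + 2 + 3 + 33 = 100.

100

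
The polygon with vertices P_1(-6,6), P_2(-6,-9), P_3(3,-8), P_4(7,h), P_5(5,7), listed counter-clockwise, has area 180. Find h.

The doubled signed area Σ (x_i y_{i+1} − x_{i+1} y_i) is linear in h.
With h=0 it equals 342; the coefficient of h is -2 (from the two edges through P_4).
So -2·h + 342 = 2·180 = 360 ⇒ h = -9.

-9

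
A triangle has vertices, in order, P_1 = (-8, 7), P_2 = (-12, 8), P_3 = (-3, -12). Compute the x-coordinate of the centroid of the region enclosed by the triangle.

-23/3

Apply Gauss's area formula. First the cross-terms c_i = x_i·y_{i+1} − x_{i+1}·y_i:
  20, 168, -117  ⇒  2A = 71, A = 35.5.
Then Σ (x_i + x_{i+1})·c_i = -1633, so x̄ = -1633 / (6·35.5) = -23/3.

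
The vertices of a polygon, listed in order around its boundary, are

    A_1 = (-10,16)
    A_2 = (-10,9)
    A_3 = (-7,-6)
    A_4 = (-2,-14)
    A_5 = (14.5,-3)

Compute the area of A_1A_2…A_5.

345

Apply the shoelace formula: 2A = Σ (x_i·y_{i+1} − x_{i+1}·y_i), indices taken mod 5.
Σ = (70) + (123) + (86) + (209) + (202) = 690
Area = |Σ|/2 = 345.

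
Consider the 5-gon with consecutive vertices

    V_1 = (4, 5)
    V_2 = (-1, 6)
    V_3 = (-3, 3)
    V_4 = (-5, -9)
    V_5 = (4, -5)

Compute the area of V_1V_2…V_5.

Apply the shoelace formula: 2A = Σ (x_i·y_{i+1} − x_{i+1}·y_i), indices taken mod 5.
V_1→V_2: (4)(6) − (-1)(5) = 29
V_2→V_3: (-1)(3) − (-3)(6) = 15
V_3→V_4: (-3)(-9) − (-5)(3) = 42
V_4→V_5: (-5)(-5) − (4)(-9) = 61
V_5→V_1: (4)(5) − (4)(-5) = 40
Σ = 187
Area = |Σ|/2 = 93.5.

93.5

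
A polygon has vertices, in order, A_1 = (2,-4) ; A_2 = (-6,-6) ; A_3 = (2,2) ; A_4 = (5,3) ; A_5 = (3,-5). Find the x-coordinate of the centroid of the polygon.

83/114

Apply the surveyor's formula. First the cross-terms c_i = x_i·y_{i+1} − x_{i+1}·y_i:
  -36, 0, -4, -34, -2  ⇒  2A = -76, A = -38.
Then Σ (x_i + x_{i+1})·c_i = -166, so x̄ = -166 / (6·(-38)) = 83/114.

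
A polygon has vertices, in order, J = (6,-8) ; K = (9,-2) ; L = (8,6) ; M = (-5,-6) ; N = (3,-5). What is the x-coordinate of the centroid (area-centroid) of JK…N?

668/161

Apply the shoelace formula. First the cross-terms c_i = x_i·y_{i+1} − x_{i+1}·y_i:
  60, 70, -18, 43, 6  ⇒  2A = 161, A = 80.5.
Then Σ (x_i + x_{i+1})·c_i = 2004, so x̄ = 2004 / (6·80.5) = 668/161.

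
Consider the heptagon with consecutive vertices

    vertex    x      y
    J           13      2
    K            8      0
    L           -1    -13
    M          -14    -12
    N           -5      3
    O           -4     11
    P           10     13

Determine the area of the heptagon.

Cross-terms: -16, -104, -170, -102, -43, -162, -149  ⇒  Σ = -746
Area = |Σ|/2 = 373.

373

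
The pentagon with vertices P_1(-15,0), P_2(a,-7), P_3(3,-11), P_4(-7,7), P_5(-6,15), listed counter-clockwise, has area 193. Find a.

-14

The doubled signed area Σ (x_i y_{i+1} − x_{i+1} y_i) is linear in a.
With a=0 it equals 232; the coefficient of a is -11 (from the two edges through P_2).
So -11·a + 232 = 2·193 = 386 ⇒ a = -14.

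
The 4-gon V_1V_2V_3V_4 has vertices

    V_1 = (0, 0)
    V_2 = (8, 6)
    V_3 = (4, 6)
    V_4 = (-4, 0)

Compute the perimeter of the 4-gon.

|V_1V_2| = √((8)² + (6)²) = √100 = 10
|V_2V_3| = √((-4)² + (0)²) = √16 = 4
|V_3V_4| = √((-8)² + (-6)²) = √100 = 10
|V_4V_1| = √((4)² + (0)²) = √16 = 4
Perimeter = 10 + 4 + 10 + 4 = 28.

28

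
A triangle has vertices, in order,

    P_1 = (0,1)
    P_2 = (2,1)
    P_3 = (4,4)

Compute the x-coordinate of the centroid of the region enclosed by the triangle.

Apply Gauss's area formula. First the cross-terms c_i = x_i·y_{i+1} − x_{i+1}·y_i:
  -2, 4, 4  ⇒  2A = 6, A = 3.
Then Σ (x_i + x_{i+1})·c_i = 36, so x̄ = 36 / (6·3) = 2.

2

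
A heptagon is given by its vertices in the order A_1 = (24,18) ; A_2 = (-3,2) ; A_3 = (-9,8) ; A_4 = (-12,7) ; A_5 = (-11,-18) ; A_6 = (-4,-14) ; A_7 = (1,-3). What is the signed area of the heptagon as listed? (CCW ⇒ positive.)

Apply the surveyor's formula: 2A = Σ (x_i·y_{i+1} − x_{i+1}·y_i), indices taken mod 7.
A_1→A_2: (24)(2) − (-3)(18) = 102
A_2→A_3: (-3)(8) − (-9)(2) = -6
A_3→A_4: (-9)(7) − (-12)(8) = 33
A_4→A_5: (-12)(-18) − (-11)(7) = 293
A_5→A_6: (-11)(-14) − (-4)(-18) = 82
A_6→A_7: (-4)(-3) − (1)(-14) = 26
A_7→A_1: (1)(18) − (24)(-3) = 90
Σ = 620
Signed area = Σ/2 = 310 (positive ⇒ counter-clockwise traversal).

310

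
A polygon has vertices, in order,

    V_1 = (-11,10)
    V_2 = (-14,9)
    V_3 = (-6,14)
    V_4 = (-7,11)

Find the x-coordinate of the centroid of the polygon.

-481/54

Apply Gauss's area formula. First the cross-terms c_i = x_i·y_{i+1} − x_{i+1}·y_i:
  41, -142, 32, 51  ⇒  2A = -18, A = -9.
Then Σ (x_i + x_{i+1})·c_i = 481, so x̄ = 481 / (6·(-9)) = -481/54.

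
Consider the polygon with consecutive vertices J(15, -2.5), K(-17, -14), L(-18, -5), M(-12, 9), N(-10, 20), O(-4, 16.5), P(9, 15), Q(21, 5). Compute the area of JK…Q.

741.25

Σ = (-252.5) + (-167) + (-222) + (-150) + (-85) + (-208.5) + (-270) + (-127.5) = -1482.5
Area = |Σ|/2 = 741.25.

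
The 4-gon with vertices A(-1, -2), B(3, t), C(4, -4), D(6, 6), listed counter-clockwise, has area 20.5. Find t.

The doubled signed area Σ (x_i y_{i+1} − x_{i+1} y_i) is linear in t.
With t=0 it equals 36; the coefficient of t is -5 (from the two edges through B).
So -5·t + 36 = 2·20.5 = 41 ⇒ t = -1.

-1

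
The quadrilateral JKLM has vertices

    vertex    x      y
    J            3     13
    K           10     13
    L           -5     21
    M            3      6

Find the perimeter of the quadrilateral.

48

|JK| = √((7)² + (0)²) = √49 = 7
|KL| = √((-15)² + (8)²) = √289 = 17
|LM| = √((8)² + (-15)²) = √289 = 17
|MJ| = √((0)² + (7)²) = √49 = 7
Perimeter = 7 + 17 + 17 + 7 = 48.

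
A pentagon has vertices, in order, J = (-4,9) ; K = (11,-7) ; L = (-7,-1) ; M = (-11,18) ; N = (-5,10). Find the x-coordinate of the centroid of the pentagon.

Apply the shoelace (surveyor's) formula. First the cross-terms c_i = x_i·y_{i+1} − x_{i+1}·y_i:
  -71, -60, -137, -20, -5  ⇒  2A = -293, A = -146.5.
Then Σ (x_i + x_{i+1})·c_i = 2094, so x̄ = 2094 / (6·(-146.5)) = -698/293.

-698/293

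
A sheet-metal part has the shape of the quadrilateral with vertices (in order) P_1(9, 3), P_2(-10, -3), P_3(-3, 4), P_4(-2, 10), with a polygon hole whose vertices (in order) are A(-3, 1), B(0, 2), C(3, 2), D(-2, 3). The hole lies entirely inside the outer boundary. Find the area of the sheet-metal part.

78

Outer boundary:
P_1→P_2: (9)(-3) − (-10)(3) = 3
P_2→P_3: (-10)(4) − (-3)(-3) = -49
P_3→P_4: (-3)(10) − (-2)(4) = -22
P_4→P_1: (-2)(3) − (9)(10) = -96
Σ = -164
Area = |Σ|/2 = 82.
Hole:
Apply the surveyor's formula: 2A = Σ (x_i·y_{i+1} − x_{i+1}·y_i), indices taken mod 4.
Σ = (-6) + (-6) + (13) + (7) = 8
Area = |Σ|/2 = 4.
Net area = 82 − 4 = 78.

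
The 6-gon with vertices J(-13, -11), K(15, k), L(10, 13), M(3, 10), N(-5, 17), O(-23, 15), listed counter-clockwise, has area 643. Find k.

Write out the shoelace sum; only the two edges meeting at K involve k:
2·Area = [((-13)·k − 15·(-11)) + (15·13 − 10·k)] + 926
       = -23·k + 1286 = 1286
⇒ k = 0.

0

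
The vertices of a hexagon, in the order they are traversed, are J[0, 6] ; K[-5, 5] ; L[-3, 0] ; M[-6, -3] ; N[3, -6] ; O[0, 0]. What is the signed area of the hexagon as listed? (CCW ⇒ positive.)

49.5

Cross-terms: 30, 15, 9, 45, 0, 0  ⇒  Σ = 99
Signed area = Σ/2 = 49.5 (positive ⇒ counter-clockwise traversal).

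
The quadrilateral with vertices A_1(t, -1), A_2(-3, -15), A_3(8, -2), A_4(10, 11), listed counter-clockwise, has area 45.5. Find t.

5

The doubled signed area Σ (x_i y_{i+1} − x_{i+1} y_i) is linear in t.
With t=0 it equals 221; the coefficient of t is -26 (from the two edges through A_1).
So -26·t + 221 = 2·45.5 = 91 ⇒ t = 5.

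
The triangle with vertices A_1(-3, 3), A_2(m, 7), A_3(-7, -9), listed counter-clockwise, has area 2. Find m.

-2

The doubled signed area Σ (x_i y_{i+1} − x_{i+1} y_i) is linear in m.
With m=0 it equals -20; the coefficient of m is -12 (from the two edges through A_2).
So -12·m + -20 = 2·2 = 4 ⇒ m = -2.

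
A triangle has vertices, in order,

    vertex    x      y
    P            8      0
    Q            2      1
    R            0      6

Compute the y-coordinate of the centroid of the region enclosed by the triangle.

Apply the surveyor's formula. First the cross-terms c_i = x_i·y_{i+1} − x_{i+1}·y_i:
  8, 12, -48  ⇒  2A = -28, A = -14.
Then Σ (y_i + y_{i+1})·c_i = -196, so ȳ = -196 / (6·(-14)) = 7/3.

7/3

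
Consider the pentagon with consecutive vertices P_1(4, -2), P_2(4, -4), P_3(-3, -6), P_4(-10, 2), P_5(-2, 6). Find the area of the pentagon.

Apply the shoelace formula: 2A = Σ (x_i·y_{i+1} − x_{i+1}·y_i), indices taken mod 5.
Cross-terms: -8, -36, -66, -56, -20  ⇒  Σ = -186
Area = |Σ|/2 = 93.

93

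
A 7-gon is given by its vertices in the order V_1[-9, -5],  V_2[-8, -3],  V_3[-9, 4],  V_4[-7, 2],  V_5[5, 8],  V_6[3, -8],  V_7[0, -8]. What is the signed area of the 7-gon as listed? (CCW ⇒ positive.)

-144

Apply the shoelace (surveyor's) formula: 2A = Σ (x_i·y_{i+1} − x_{i+1}·y_i), indices taken mod 7.
V_1→V_2: (-9)(-3) − (-8)(-5) = -13
V_2→V_3: (-8)(4) − (-9)(-3) = -59
V_3→V_4: (-9)(2) − (-7)(4) = 10
V_4→V_5: (-7)(8) − (5)(2) = -66
V_5→V_6: (5)(-8) − (3)(8) = -64
V_6→V_7: (3)(-8) − (0)(-8) = -24
V_7→V_1: (0)(-5) − (-9)(-8) = -72
Σ = -288
Signed area = Σ/2 = -144 (negative ⇒ clockwise traversal).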